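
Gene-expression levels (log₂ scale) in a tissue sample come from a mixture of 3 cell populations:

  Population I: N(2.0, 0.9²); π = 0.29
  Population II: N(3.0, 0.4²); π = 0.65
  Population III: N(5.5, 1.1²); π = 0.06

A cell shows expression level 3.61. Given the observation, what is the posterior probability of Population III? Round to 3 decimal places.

P(component k | x) = P(Z=k)·f_k(x) / marginal(x), where marginal(x) = Σ_j P(Z=j)·f_j(x).
Evaluate each component's likelihood at the observed value:
  p_I = (1/(0.9·√(2π)))·exp(−(3.61−2.0)²/(2·0.9²)) = 0.443269·exp(-1.60006) = 0.089489
  p_II = (1/(0.4·√(2π)))·exp(−(3.61−3.0)²/(2·0.4²)) = 0.997356·exp(-1.16281) = 0.311779
  p_III = (1/(1.1·√(2π)))·exp(−(3.61−5.5)²/(2·1.1²)) = 0.362675·exp(-1.47607) = 0.0828832
Unnormalised posteriors:
  P(Z=I)·p_I = 0.29 × 0.089489 = 0.0259518
  P(Z=II)·p_II = 0.65 × 0.311779 = 0.202656
  P(Z=III)·p_III = 0.06 × 0.0828832 = 0.00497299
Evidence: 0.0259518 + 0.202656 + 0.00497299 = 0.233581
P(Population III | the observation) = 0.00497299 / 0.233581 ≈ 0.021

0.021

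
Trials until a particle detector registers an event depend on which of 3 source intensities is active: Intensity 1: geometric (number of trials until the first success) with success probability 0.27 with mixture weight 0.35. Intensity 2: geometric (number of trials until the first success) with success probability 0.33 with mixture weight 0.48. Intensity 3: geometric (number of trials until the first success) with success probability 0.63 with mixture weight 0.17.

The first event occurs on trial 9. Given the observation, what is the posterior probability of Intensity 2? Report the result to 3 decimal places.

P(component k | x) = π_k·f_k(x) / marginal(x), where marginal(x) = Σ_j π_j·f_j(x).
Geometric probabilities:
  L_1 = 0.0217744
  L_2 = 0.0134002
  L_3 = 0.000221286
Prior × likelihood for each component:
  π_1·L_1 = 0.35 × 0.0217744 = 0.00762105
  π_2·L_2 = 0.48 × 0.0134002 = 0.00643211
  π_3·L_3 = 0.17 × 0.000221286 = 3.76187e-05
Marginal: 0.00762105 + 0.00643211 + 3.76187e-05 = 0.0140908
So the posterior for Intensity 2 is 0.00643211 / 0.0140908 ≈ 0.456.

0.456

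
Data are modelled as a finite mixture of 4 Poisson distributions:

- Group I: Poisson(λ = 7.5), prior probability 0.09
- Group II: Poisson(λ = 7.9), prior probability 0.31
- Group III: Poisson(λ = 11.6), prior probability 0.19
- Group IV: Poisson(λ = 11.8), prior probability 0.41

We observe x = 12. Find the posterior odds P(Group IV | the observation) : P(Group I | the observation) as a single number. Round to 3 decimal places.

14.221

Only the two components matter; the odds are (P(Z=i) f_i(x)) / (P(Z=j) f_j(x)).
Evaluate each component's likelihood at the observed value:
  L_I = e^(−7.5)·7.5^12/12! = 0.0365754
  L_II = e^(−7.9)·7.9^12/12! = 0.0457364
  L_III = e^(−11.6)·11.6^12/12! = 0.113591
  L_IV = e^(−11.8)·11.8^12/12! = 0.114175
Odds = (0.41/0.09) × (0.114175/0.0365754) = 4.55556 × 3.12164 ≈ 14.221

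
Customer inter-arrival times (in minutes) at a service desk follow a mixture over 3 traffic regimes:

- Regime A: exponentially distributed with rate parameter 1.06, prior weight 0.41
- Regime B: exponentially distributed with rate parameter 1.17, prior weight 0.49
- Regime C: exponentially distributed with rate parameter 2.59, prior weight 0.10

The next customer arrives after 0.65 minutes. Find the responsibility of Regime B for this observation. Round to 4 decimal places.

0.5016

Posterior ∝ prior × likelihood, so P(k | x) ∝ π_k f_k(x); normalise over all components.
Component likelihoods at x = 0.65 minutes:
  p_A = 1.06·e^(−1.06·0.65) = 1.06·e^(−0.6890) = 0.532203
  p_B = 1.17·e^(−1.17·0.65) = 1.17·e^(−0.7605) = 0.546896
  p_C = 2.59·e^(−2.59·0.65) = 2.59·e^(−1.6835) = 0.481022
Prior × likelihood for each component:
  π_A·p_A = 0.41 × 0.532203 = 0.218203
  π_B·p_B = 0.49 × 0.546896 = 0.267979
  π_C·p_C = 0.10 × 0.481022 = 0.0481022
Evidence: 0.218203 + 0.267979 + 0.0481022 = 0.534284
P(Regime B | the observation) ≈ 0.5016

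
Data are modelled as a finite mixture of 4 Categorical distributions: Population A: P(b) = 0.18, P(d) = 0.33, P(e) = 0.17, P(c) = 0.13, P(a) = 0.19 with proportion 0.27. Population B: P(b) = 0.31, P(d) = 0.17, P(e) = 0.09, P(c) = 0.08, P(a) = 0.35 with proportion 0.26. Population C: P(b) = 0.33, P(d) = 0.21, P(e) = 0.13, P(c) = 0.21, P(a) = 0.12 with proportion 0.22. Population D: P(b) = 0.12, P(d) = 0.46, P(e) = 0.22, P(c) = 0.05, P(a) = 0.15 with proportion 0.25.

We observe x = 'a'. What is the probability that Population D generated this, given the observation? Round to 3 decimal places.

Apply Bayes' rule: the posterior for each component is proportional to its prior times its likelihood at x.
Component likelihoods at x = 'a':
  p_A = 0.19
  p_B = 0.35
  p_C = 0.12
  p_D = 0.15
Prior × likelihood for each component:
  w_A·p_A = 0.27 × 0.19 = 0.0513
  w_B·p_B = 0.26 × 0.35 = 0.091
  w_C·p_C = 0.22 × 0.12 = 0.0264
  w_D·p_D = 0.25 × 0.15 = 0.0375
Sum: 0.0513 + 0.091 + 0.0264 + 0.0375 = 0.2062
P(Population D | 'a') ≈ 0.182

0.182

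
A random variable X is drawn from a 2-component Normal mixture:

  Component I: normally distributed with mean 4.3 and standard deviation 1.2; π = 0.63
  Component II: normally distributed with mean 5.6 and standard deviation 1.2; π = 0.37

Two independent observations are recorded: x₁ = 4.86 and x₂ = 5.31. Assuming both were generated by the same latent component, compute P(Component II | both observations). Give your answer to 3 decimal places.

P(component k | x) = P(Z=k)·f_k(x) / marginal(x), where marginal(x) = Σ_j P(Z=j)·f_j(x).
Since both observations come from the same component, the likelihood for component k is f_k(x₁)·f_k(x₂).
  f_I = [(1/(1.2·√(2π)))·exp(−(4.86−4.3)²/(2·1.2²)) = 0.332452·exp(-0.10889) = 0.298153] × [0.233293] = 0.0695569
  f_II = [(1/(1.2·√(2π)))·exp(−(4.86−5.6)²/(2·1.2²)) = 0.332452·exp(-0.19014) = 0.274886] × [0.322884] = 0.0887563
Prior × likelihood for each component:
  P(Z=I)·f_I = 0.63 × 0.0695569 = 0.0438208
  P(Z=II)·f_II = 0.37 × 0.0887563 = 0.0328398
Evidence: 0.0438208 + 0.0328398 = 0.0766607
So the posterior for Component II is 0.0328398 / 0.0766607 ≈ 0.428.

0.428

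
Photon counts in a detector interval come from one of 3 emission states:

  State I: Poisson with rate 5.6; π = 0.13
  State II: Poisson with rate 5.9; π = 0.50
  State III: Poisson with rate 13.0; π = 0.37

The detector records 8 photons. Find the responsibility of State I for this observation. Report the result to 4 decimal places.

Posterior ∝ prior × likelihood, so P(k | x) ∝ w_k f_k(x); normalise over all components.
Component likelihoods at x = 8 photons:
  p_I = 0.0887022
  p_II = 0.0997604
  p_III = 0.0457297
Prior × likelihood for each component:
  w_I·p_I = 0.13 × 0.0887022 = 0.0115313
  w_II·p_II = 0.50 × 0.0997604 = 0.0498802
  w_III·p_III = 0.37 × 0.0457297 = 0.01692
Sum: 0.0115313 + 0.0498802 + 0.01692 = 0.0783315
So the posterior for State I is 0.0115313 / 0.0783315 ≈ 0.1472.

0.1472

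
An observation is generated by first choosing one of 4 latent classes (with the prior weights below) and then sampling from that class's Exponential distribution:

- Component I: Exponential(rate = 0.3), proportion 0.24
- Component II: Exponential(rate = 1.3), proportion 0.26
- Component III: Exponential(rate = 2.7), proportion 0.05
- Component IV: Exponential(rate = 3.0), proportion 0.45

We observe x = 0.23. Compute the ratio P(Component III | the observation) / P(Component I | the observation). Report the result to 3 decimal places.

Since P(k|x) ∝ π_k f_k(x), the posterior odds are π_i f_i(x) / (π_j f_j(x)).
Component likelihoods at x = 0.23:
  f_I = 0.279998
  f_II = 0.964027
  f_III = 1.451
  f_IV = 1.50473
0.0725499 / 0.0671995 ≈ 1.080

1.080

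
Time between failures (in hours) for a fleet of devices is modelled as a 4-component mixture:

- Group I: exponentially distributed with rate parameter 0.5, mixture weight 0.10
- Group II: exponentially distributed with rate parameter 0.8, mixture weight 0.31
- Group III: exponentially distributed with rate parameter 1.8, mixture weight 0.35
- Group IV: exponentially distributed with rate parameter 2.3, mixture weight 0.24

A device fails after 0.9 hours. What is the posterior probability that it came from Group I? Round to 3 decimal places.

Apply Bayes' rule: the posterior for each component is proportional to its prior times its likelihood at x.
Exponential densities:
  L_I = 0.318814
  L_II = 0.389402
  L_III = 0.356218
  L_IV = 0.290227
Weight by the priors:
  π_I·L_I = 0.10 × 0.318814 = 0.0318814
  π_II·L_II = 0.31 × 0.389402 = 0.120715
  π_III·L_III = 0.35 × 0.356218 = 0.124676
  π_IV·L_IV = 0.24 × 0.290227 = 0.0696546
Sum: 0.0318814 + 0.120715 + 0.124676 + 0.0696546 = 0.346927
So the posterior for Group I is 0.0318814 / 0.346927 ≈ 0.092.

0.092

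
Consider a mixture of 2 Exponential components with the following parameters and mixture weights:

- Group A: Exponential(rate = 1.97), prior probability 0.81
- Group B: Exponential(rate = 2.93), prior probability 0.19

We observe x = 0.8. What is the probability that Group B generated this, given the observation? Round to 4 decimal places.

0.1393

P(component k | x) = w_k·f_k(x) / marginal(x), where marginal(x) = Σ_j w_j·f_j(x).
Component likelihoods at x = 0.8:
  p_A = 1.97·e^(−1.97·0.8) = 1.97·e^(−1.5760) = 0.407397
  p_B = 2.93·e^(−2.93·0.8) = 2.93·e^(−2.3440) = 0.281113
Prior × likelihood for each component:
  w_A·p_A = 0.81 × 0.407397 = 0.329992
  w_B·p_B = 0.19 × 0.281113 = 0.0534115
Denominator: 0.329992 + 0.0534115 = 0.383403
P(Group B | 0.8) ≈ 0.1393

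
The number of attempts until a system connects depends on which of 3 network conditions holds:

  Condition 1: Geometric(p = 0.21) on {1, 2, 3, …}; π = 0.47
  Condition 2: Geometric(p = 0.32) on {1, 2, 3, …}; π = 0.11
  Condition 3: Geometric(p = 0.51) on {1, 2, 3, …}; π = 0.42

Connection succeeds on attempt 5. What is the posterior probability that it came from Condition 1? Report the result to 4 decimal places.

By Bayes' theorem, P(k | x) = P(Z=k) f_k(x) / Σ_j P(Z=j) f_j(x).
Geometric probabilities:
  p_1 = 0.0817952
  p_2 = 0.0684204
  p_3 = 0.0294005
Prior × likelihood for each component:
  P(Z=1)·p_1 = 0.47 × 0.0817952 = 0.0384437
  P(Z=2)·p_2 = 0.11 × 0.0684204 = 0.00752624
  P(Z=3)·p_3 = 0.42 × 0.0294005 = 0.0123482
Marginal: 0.0384437 + 0.00752624 + 0.0123482 = 0.0583182
P(Condition 1 | data) ≈ 0.6592

0.6592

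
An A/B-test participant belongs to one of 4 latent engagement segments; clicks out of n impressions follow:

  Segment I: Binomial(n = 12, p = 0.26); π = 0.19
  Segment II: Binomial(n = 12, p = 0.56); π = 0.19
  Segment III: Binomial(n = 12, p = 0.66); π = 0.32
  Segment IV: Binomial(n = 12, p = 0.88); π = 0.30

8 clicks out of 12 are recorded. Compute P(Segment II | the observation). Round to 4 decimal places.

P(component k | x) = π_k·f_k(x) / marginal(x), where marginal(x) = Σ_j π_j·f_j(x).
Component likelihoods at x = 8 clicks out of 12:
  p_I = C(12,8)·0.26^8·0.74^4 = 495·2.08827e-05·0.299866 = 0.00309969
  p_II = C(12,8)·0.56^8·0.44^4 = 495·0.00967173·0.037481 = 0.17944
  p_III = C(12,8)·0.66^8·0.34^4 = 495·0.0360041·0.0133634 = 0.238162
  p_IV = C(12,8)·0.88^8·0.12^4 = 495·0.359635·0.00020736 = 0.036914
Multiply by the mixture weights:
  π_I·p_I = 0.19 × 0.00309969 = 0.000588942
  π_II·p_II = 0.19 × 0.17944 = 0.0340937
  π_III·p_III = 0.32 × 0.238162 = 0.0762118
  π_IV·p_IV = 0.30 × 0.036914 = 0.0110742
Evidence: 0.000588942 + 0.0340937 + 0.0762118 + 0.0110742 = 0.121969
So the posterior for Segment II is 0.0340937 / 0.121969 ≈ 0.2795.

0.2795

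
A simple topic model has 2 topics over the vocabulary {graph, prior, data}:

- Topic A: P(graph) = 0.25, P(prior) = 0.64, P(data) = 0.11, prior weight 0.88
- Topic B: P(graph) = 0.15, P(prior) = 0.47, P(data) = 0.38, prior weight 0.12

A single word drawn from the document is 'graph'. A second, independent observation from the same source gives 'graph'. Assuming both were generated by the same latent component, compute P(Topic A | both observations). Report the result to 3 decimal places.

By Bayes' theorem, P(k | x) = π_k f_k(x) / Σ_j π_j f_j(x).
Since both observations come from the same component, the likelihood for component k is f_k(x₁)·f_k(x₂).
  L_A = [0.25] × [0.25] = 0.0625
  L_B = [0.15] × [0.15] = 0.0225
Weight by the priors:
  π_A·L_A = 0.88 × 0.0625 = 0.055
  π_B·L_B = 0.12 × 0.0225 = 0.0027
Evidence: 0.055 + 0.0027 = 0.0577
P(Topic A | x₁,x₂) = 0.055 / 0.0577 ≈ 0.953

0.953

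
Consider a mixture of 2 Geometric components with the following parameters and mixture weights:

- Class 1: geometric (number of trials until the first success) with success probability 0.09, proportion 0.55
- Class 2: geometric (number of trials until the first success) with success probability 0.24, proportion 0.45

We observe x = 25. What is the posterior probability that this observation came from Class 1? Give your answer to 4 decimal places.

Apply Bayes' rule: the posterior for each component is proportional to its prior times its likelihood at x.
Evaluate each component's likelihood at the observed value:
  p_1 = 0.00935914
  p_2 = 0.000330931
Weight by the priors:
  π_1·p_1 = 0.55 × 0.00935914 = 0.00514753
  π_2·p_2 = 0.45 × 0.000330931 = 0.000148919
Denominator: 0.00514753 + 0.000148919 = 0.00529645
P(Class 1 | the observation) ≈ 0.9719

0.9719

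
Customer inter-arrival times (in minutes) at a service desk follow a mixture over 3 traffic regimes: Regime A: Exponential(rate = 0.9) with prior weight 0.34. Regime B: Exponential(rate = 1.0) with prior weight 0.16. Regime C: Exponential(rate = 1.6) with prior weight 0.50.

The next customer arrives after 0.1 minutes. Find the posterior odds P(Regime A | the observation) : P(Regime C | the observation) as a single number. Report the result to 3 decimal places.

0.410

Posterior odds = (w_i f_i(x)) / (w_j f_j(x)); the normalising sum cancels.
Evaluate each component's likelihood at the observed value:
  p_A = 0.9·e^(−0.9·0.1) = 0.9·e^(−0.0900) = 0.822538
  p_B = 1.0·e^(−1.0·0.1) = 1.0·e^(−0.1000) = 0.904837
  p_C = 1.6·e^(−1.6·0.1) = 1.6·e^(−0.1600) = 1.36343
0.279663 / 0.681715 ≈ 0.410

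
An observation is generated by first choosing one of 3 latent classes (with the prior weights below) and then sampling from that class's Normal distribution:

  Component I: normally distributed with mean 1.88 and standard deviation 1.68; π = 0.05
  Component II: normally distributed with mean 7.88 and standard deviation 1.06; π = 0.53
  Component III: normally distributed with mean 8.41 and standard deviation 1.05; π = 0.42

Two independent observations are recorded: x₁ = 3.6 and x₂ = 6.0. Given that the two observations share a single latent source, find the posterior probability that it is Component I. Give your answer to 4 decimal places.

0.9471

The responsibility of component k is π_k f_k(x) divided by Σ_j π_j f_j(x).
Since both observations come from the same component, the likelihood for component k is f_k(x₁)·f_k(x₂).
  p_I = [(1/(1.68·√(2π)))·exp(−(3.6−1.88)²/(2·1.68²)) = 0.237466·exp(-0.52409) = 0.140602] × [0.0117392] = 0.00165055
  p_II = [(1/(1.06·√(2π)))·exp(−(3.6−7.88)²/(2·1.06²)) = 0.376361·exp(-8.15166) = 0.000108489] × [0.078081] = 8.47092e-06
  p_III = [(1/(1.05·√(2π)))·exp(−(3.6−8.41)²/(2·1.05²)) = 0.379945·exp(-10.49256) = 1.05404e-05] × [0.0272749] = 2.8749e-07
Prior × likelihood for each component:
  π_I·p_I = 0.05 × 0.00165055 = 8.25277e-05
  π_II·p_II = 0.53 × 8.47092e-06 = 4.48959e-06
  π_III·p_III = 0.42 × 2.8749e-07 = 1.20746e-07
Marginal: 8.25277e-05 + 4.48959e-06 + 1.20746e-07 = 8.71381e-05
P(Component I | x₁, x₂) = 8.25277e-05 / 8.71381e-05 ≈ 0.9471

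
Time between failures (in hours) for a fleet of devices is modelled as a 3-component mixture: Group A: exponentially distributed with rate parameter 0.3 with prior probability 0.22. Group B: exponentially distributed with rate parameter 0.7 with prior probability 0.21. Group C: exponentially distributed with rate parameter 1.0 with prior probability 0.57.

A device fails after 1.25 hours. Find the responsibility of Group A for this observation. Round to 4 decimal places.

The responsibility of component k is π_k f_k(x) divided by Σ_j π_j f_j(x).
Exponential densities:
  f_A = 0.206187
  f_B = 0.291803
  f_C = 0.286505
Weight by the priors:
  π_A·f_A = 0.22 × 0.206187 = 0.0453611
  π_B·f_B = 0.21 × 0.291803 = 0.0612787
  π_C·f_C = 0.57 × 0.286505 = 0.163308
Evidence: 0.0453611 + 0.0612787 + 0.163308 = 0.269948
Responsibility of Group A: 0.0453611 / 0.269948 ≈ 0.1680

0.1680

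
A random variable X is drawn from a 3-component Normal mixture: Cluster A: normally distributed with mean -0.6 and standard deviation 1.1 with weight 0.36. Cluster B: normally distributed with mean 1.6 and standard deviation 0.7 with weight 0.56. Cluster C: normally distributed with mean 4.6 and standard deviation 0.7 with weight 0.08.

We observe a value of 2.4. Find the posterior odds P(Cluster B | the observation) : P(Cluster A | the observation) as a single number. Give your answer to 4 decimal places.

52.4450

Only the two components matter; the odds are (w_i f_i(x)) / (w_j f_j(x)).
Normal densities:
  L_A = (1/(1.1·√(2π)))·exp(−(2.4−-0.6)²/(2·1.1²)) = 0.362675·exp(-3.71901) = 0.00879777
  L_B = (1/(0.7·√(2π)))·exp(−(2.4−1.6)²/(2·0.7²)) = 0.569918·exp(-0.65306) = 0.296614
  L_C = (1/(0.7·√(2π)))·exp(−(2.4−4.6)²/(2·0.7²)) = 0.569918·exp(-4.93878) = 0.00408253
Posterior odds = (w_B·L_B) / (w_A·L_A) = (0.56·0.296614) / (0.36·0.00879777) = 0.166104 / 0.0031672 ≈ 52.4450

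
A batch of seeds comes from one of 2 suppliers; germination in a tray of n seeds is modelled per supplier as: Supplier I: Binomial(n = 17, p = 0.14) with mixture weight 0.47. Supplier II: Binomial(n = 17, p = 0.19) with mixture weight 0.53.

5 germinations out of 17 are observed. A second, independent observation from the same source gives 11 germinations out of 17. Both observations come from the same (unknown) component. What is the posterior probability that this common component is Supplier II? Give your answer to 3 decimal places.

0.981

The responsibility of component k is π_k f_k(x) divided by Σ_j π_j f_j(x).
Since both observations come from the same component, the likelihood for component k is f_k(x₁)·f_k(x₂).
  L_I = [0.0544718] × [2.02759e-06] = 1.10446e-07
  L_II = [0.122219] × [4.07174e-05] = 4.97644e-06
Unnormalised posteriors:
  π_I·L_I = 0.47 × 1.10446e-07 = 5.19098e-08
  π_II·L_II = 0.53 × 4.97644e-06 = 2.63751e-06
Normaliser: 5.19098e-08 + 2.63751e-06 = 2.68942e-06
Responsibility of Supplier II: 2.63751e-06 / 2.68942e-06 ≈ 0.981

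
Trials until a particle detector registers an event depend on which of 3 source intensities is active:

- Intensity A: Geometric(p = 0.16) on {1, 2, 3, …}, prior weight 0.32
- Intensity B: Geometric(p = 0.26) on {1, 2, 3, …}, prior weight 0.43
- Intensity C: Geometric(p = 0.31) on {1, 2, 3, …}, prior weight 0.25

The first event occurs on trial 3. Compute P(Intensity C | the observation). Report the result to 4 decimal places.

The responsibility of component k is π_k f_k(x) divided by Σ_j π_j f_j(x).
Evaluate each component's likelihood at the observed value:
  L_A = 0.112896
  L_B = 0.142376
  L_C = 0.147591
Prior × likelihood for each component:
  π_A·L_A = 0.32 × 0.112896 = 0.0361267
  π_B·L_B = 0.43 × 0.142376 = 0.0612217
  π_C·L_C = 0.25 × 0.147591 = 0.0368977
Normaliser: 0.0361267 + 0.0612217 + 0.0368977 = 0.134246
P(Intensity C | the observation) = 0.0368977 / 0.134246 ≈ 0.2749

0.2749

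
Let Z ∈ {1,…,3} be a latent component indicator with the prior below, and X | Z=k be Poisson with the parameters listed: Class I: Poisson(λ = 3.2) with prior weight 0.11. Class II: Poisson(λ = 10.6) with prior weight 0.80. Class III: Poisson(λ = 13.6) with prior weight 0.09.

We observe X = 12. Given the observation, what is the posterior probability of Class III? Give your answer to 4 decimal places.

0.1003

P(component k | x) = π_k·f_k(x) / marginal(x), where marginal(x) = Σ_j π_j·f_j(x).
Evaluate each component's likelihood at the observed value:
  f_I = 9.81116e-05
  f_II = 0.104668
  f_III = 0.103687
Prior × likelihood for each component:
  π_I·f_I = 0.11 × 9.81116e-05 = 1.07923e-05
  π_II·f_II = 0.80 × 0.104668 = 0.083734
  π_III·f_III = 0.09 × 0.103687 = 0.00933184
Evidence: 1.07923e-05 + 0.083734 + 0.00933184 = 0.0930766
So the posterior for Class III is 0.00933184 / 0.0930766 ≈ 0.1003.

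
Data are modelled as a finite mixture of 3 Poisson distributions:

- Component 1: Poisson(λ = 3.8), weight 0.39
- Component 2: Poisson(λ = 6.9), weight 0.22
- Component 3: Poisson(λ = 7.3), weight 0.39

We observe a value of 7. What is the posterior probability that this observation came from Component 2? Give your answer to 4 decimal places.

Apply Bayes' rule: the posterior for each component is proportional to its prior times its likelihood at x.
Evaluate each component's likelihood at the observed value:
  L_1 = e^(−3.8)·3.8^7/7! = 0.050785
  L_2 = e^(−6.9)·6.9^7/7! = 0.148895
  L_3 = e^(−7.3)·7.3^7/7! = 0.148074
Weight by the priors:
  π_1·L_1 = 0.39 × 0.050785 = 0.0198062
  π_2·L_2 = 0.22 × 0.148895 = 0.032757
  π_3·L_3 = 0.39 × 0.148074 = 0.057749
Sum: 0.0198062 + 0.032757 + 0.057749 = 0.110312
Responsibility of Component 2: 0.032757 / 0.110312 ≈ 0.2969

0.2969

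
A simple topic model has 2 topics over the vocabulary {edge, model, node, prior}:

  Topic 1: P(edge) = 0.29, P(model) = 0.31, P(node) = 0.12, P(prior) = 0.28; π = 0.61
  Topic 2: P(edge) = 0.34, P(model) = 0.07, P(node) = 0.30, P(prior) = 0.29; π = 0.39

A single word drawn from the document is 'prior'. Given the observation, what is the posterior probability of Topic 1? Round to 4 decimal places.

Apply Bayes' rule: the posterior for each component is proportional to its prior times its likelihood at x.
Categorical probabilities:
  f_1 = 0.28
  f_2 = 0.29
Unnormalised posteriors:
  π_1·f_1 = 0.61 × 0.28 = 0.1708
  π_2·f_2 = 0.39 × 0.29 = 0.1131
Denominator: 0.1708 + 0.1131 = 0.2839
P(Topic 1 | the observation) = 0.1708 / 0.2839 ≈ 0.6016

0.6016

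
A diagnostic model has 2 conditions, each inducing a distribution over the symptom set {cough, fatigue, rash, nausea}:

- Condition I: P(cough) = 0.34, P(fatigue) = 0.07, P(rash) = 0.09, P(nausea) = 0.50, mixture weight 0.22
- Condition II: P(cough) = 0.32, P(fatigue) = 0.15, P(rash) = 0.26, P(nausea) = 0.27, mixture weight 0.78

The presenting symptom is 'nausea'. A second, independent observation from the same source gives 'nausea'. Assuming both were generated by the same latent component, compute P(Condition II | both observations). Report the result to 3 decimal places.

0.508

Posterior ∝ prior × likelihood, so P(k | x) ∝ π_k f_k(x); normalise over all components.
Since both observations come from the same component, the likelihood for component k is f_k(x₁)·f_k(x₂).
  L_I = [P(nausea | comp) = 0.50] × [0.5] = 0.25
  L_II = [P(nausea | comp) = 0.27] × [0.27] = 0.0729
Weight by the priors:
  π_I·L_I = 0.22 × 0.25 = 0.055
  π_II·L_II = 0.78 × 0.0729 = 0.056862
Evidence: 0.055 + 0.056862 = 0.111862
Responsibility of Condition II: 0.056862 / 0.111862 ≈ 0.508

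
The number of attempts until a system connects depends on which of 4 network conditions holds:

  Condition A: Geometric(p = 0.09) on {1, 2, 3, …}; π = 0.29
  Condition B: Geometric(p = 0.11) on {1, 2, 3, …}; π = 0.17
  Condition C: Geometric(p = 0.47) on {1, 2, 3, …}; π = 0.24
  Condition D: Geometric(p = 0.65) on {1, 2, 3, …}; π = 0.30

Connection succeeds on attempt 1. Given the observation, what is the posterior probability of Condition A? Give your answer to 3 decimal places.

0.074

By Bayes' theorem, P(k | x) = P(Z=k) f_k(x) / Σ_j P(Z=j) f_j(x).
Evaluate each component's likelihood at the observed value:
  L_A = 0.09·(1−0.09)^0 = 0.09·1 = 0.09
  L_B = 0.11·(1−0.11)^0 = 0.11·1 = 0.11
  L_C = 0.47·(1−0.47)^0 = 0.47·1 = 0.47
  L_D = 0.65·(1−0.65)^0 = 0.65·1 = 0.65
Multiply by the mixture weights:
  P(Z=A)·L_A = 0.29 × 0.09 = 0.0261
  P(Z=B)·L_B = 0.17 × 0.11 = 0.0187
  P(Z=C)·L_C = 0.24 × 0.47 = 0.1128
  P(Z=D)·L_D = 0.30 × 0.65 = 0.195
Marginal: 0.0261 + 0.0187 + 0.1128 + 0.195 = 0.3526
P(Condition A | data) = 0.0261 / 0.3526 ≈ 0.074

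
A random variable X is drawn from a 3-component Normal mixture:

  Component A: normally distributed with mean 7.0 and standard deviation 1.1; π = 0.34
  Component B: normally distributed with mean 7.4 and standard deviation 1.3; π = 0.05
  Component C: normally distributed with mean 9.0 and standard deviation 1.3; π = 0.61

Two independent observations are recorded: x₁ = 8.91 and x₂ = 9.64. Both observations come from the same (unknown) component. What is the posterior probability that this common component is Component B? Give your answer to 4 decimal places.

The responsibility of component k is w_k f_k(x) divided by Σ_j w_j f_j(x).
Since both observations come from the same component, the likelihood for component k is f_k(x₁)·f_k(x₂).
  f_A = [(1/(1.1·√(2π)))·exp(−(8.91−7.0)²/(2·1.1²)) = 0.362675·exp(-1.50748) = 0.0803207] × [0.0203587] = 0.00163522
  f_B = [(1/(1.3·√(2π)))·exp(−(8.91−7.4)²/(2·1.3²)) = 0.306879·exp(-0.67459) = 0.156314] × [0.0695437] = 0.0108707
  f_C = [(1/(1.3·√(2π)))·exp(−(8.91−9.0)²/(2·1.3²)) = 0.306879·exp(-0.00240) = 0.306144] × [0.271855] = 0.0832268
Unnormalised posteriors:
  w_A·f_A = 0.34 × 0.00163522 = 0.000555975
  w_B·f_B = 0.05 × 0.0108707 = 0.000543533
  w_C·f_C = 0.61 × 0.0832268 = 0.0507684
Evidence: 0.000555975 + 0.000543533 + 0.0507684 = 0.0518679
P(Component B | x₁, x₂) ≈ 0.0105

0.0105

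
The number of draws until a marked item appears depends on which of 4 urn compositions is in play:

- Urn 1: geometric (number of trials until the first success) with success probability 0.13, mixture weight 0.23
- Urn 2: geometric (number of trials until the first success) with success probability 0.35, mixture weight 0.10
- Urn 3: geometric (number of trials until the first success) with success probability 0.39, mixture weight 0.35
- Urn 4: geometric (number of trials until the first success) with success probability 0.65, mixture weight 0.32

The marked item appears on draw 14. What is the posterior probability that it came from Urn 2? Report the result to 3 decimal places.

0.025

By Bayes' theorem, P(k | x) = w_k f_k(x) / Σ_j w_j f_j(x).
Geometric probabilities:
  L_1 = 0.13·(1−0.13)^13 = 0.13·0.163588 = 0.0212664
  L_2 = 0.35·(1−0.35)^13 = 0.35·0.00369721 = 0.00129402
  L_3 = 0.39·(1−0.39)^13 = 0.39·0.00161915 = 0.00063147
  L_4 = 0.65·(1−0.65)^13 = 0.65·1.18273e-06 = 7.68773e-07
Multiply by the mixture weights:
  w_1·L_1 = 0.23 × 0.0212664 = 0.00489127
  w_2·L_2 = 0.10 × 0.00129402 = 0.000129402
  w_3·L_3 = 0.35 × 0.00063147 = 0.000221014
  w_4·L_4 = 0.32 × 7.68773e-07 = 2.46007e-07
Evidence: 0.00489127 + 0.000129402 + 0.000221014 + 2.46007e-07 = 0.00524193
P(Urn 2 | the observation) = 0.000129402 / 0.00524193 ≈ 0.025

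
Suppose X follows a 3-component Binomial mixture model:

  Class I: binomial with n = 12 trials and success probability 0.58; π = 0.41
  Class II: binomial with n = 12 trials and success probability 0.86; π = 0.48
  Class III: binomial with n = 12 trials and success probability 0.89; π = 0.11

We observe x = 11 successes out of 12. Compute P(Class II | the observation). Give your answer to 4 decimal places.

P(component k | x) = w_k·f_k(x) / marginal(x), where marginal(x) = Σ_j w_j·f_j(x).
Component likelihoods at x = 11 successes out of 12:
  f_I = 0.0125933
  f_II = 0.319737
  f_III = 0.366323
Unnormalised posteriors:
  w_I·f_I = 0.41 × 0.0125933 = 0.00516324
  w_II·f_II = 0.48 × 0.319737 = 0.153474
  w_III·f_III = 0.11 × 0.366323 = 0.0402955
Normaliser: 0.00516324 + 0.153474 + 0.0402955 = 0.198932
P(Class II | 11 successes out of 12) ≈ 0.7715

0.7715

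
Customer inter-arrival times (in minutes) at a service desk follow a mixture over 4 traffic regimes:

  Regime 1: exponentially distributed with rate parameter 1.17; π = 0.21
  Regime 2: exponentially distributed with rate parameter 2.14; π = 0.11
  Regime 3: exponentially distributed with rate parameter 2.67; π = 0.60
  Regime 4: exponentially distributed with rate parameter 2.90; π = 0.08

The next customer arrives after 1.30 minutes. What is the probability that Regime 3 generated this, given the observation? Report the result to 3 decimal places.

0.404

By Bayes' theorem, P(k | x) = P(Z=k) f_k(x) / Σ_j P(Z=j) f_j(x).
Evaluate each component's likelihood at the observed value:
  L_1 = 1.17·e^(−1.17·1.30) = 1.17·e^(−1.5210) = 0.255637
  L_2 = 2.14·e^(−2.14·1.30) = 2.14·e^(−2.7820) = 0.132497
  L_3 = 2.67·e^(−2.67·1.30) = 2.67·e^(−3.4710) = 0.0829994
  L_4 = 2.90·e^(−2.90·1.30) = 2.90·e^(−3.7700) = 0.066851
Multiply by the mixture weights:
  P(Z=1)·L_1 = 0.21 × 0.255637 = 0.0536838
  P(Z=2)·L_2 = 0.11 × 0.132497 = 0.0145747
  P(Z=3)·L_3 = 0.60 × 0.0829994 = 0.0497997
  P(Z=4)·L_4 = 0.08 × 0.066851 = 0.00534808
Sum: 0.0536838 + 0.0145747 + 0.0497997 + 0.00534808 = 0.123406
So the posterior for Regime 3 is 0.0497997 / 0.123406 ≈ 0.404.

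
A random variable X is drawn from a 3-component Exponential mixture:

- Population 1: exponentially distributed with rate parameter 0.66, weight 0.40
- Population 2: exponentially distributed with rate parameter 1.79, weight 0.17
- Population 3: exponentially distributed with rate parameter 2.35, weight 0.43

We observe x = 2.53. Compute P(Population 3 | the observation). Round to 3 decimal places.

Apply Bayes' rule: the posterior for each component is proportional to its prior times its likelihood at x.
Evaluate each component's likelihood at the observed value:
  p_1 = 0.124268
  p_2 = 0.0193225
  p_3 = 0.00615134
Unnormalised posteriors:
  π_1·p_1 = 0.40 × 0.124268 = 0.0497072
  π_2·p_2 = 0.17 × 0.0193225 = 0.00328483
  π_3·p_3 = 0.43 × 0.00615134 = 0.00264508
Marginal: 0.0497072 + 0.00328483 + 0.00264508 = 0.0556371
P(Population 3 | x) ≈ 0.048

0.048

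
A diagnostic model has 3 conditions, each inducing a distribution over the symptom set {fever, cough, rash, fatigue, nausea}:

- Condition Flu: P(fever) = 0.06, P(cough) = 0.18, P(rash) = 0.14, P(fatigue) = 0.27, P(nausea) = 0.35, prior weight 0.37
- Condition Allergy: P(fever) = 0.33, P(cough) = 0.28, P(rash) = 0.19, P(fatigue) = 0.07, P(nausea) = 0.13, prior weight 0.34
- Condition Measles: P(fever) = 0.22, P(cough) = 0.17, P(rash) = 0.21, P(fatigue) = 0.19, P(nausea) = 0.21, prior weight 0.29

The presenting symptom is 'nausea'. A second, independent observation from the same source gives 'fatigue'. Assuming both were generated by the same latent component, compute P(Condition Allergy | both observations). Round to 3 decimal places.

0.062

Posterior ∝ prior × likelihood, so P(k | x) ∝ w_k f_k(x); normalise over all components.
Since both observations come from the same component, the likelihood for component k is f_k(x₁)·f_k(x₂).
  f_Flu = [P(nausea | comp) = 0.35] × [0.27] = 0.0945
  f_Allergy = [P(nausea | comp) = 0.13] × [0.07] = 0.0091
  f_Measles = [P(nausea | comp) = 0.21] × [0.19] = 0.0399
Weight by the priors:
  w_Flu·f_Flu = 0.37 × 0.0945 = 0.034965
  w_Allergy·f_Allergy = 0.34 × 0.0091 = 0.003094
  w_Measles·f_Measles = 0.29 × 0.0399 = 0.011571
Denominator: 0.034965 + 0.003094 + 0.011571 = 0.04963
P(Condition Allergy | x₁,x₂) ≈ 0.062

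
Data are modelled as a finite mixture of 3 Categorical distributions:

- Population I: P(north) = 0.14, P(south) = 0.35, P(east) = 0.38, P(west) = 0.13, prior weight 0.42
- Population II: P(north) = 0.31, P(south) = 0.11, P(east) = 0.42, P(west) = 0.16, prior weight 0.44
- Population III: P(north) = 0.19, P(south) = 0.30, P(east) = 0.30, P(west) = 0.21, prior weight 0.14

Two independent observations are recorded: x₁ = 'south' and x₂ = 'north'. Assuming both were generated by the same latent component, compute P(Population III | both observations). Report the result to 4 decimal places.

Posterior ∝ prior × likelihood, so P(k | x) ∝ w_k f_k(x); normalise over all components.
Since both observations come from the same component, the likelihood for component k is f_k(x₁)·f_k(x₂).
  p_I = [P(south | comp) = 0.35] × [0.14] = 0.049
  p_II = [P(south | comp) = 0.11] × [0.31] = 0.0341
  p_III = [P(south | comp) = 0.30] × [0.19] = 0.057
Multiply by the mixture weights:
  w_I·p_I = 0.42 × 0.049 = 0.02058
  w_II·p_II = 0.44 × 0.0341 = 0.015004
  w_III·p_III = 0.14 × 0.057 = 0.00798
Normaliser: 0.02058 + 0.015004 + 0.00798 = 0.043564
So the posterior for Population III is 0.00798 / 0.043564 ≈ 0.1832.

0.1832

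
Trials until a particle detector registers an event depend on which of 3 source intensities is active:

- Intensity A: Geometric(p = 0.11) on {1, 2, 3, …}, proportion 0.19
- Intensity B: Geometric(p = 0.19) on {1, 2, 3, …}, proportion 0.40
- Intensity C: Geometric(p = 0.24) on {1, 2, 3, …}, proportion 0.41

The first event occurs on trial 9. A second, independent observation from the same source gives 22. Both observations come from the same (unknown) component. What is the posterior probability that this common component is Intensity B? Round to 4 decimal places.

0.2701

P(component k | x) = π_k·f_k(x) / marginal(x), where marginal(x) = Σ_j π_j·f_j(x).
Since both observations come from the same component, the likelihood for component k is f_k(x₁)·f_k(x₂).
  p_A = [0.11·(1−0.11)^8 = 0.11·0.393659 = 0.0433025] × [0.00951881] = 0.000412188
  p_B = [0.19·(1−0.19)^8 = 0.19·0.185302 = 0.0352074] × [0.00227478] = 8.0089e-05
  p_C = [0.24·(1−0.24)^8 = 0.24·0.111303 = 0.0267128] × [0.00075387] = 2.0138e-05
Prior × likelihood for each component:
  π_A·p_A = 0.19 × 0.000412188 = 7.83158e-05
  π_B·p_B = 0.40 × 8.0089e-05 = 3.20356e-05
  π_C·p_C = 0.41 × 2.0138e-05 = 8.25659e-06
Sum: 7.83158e-05 + 3.20356e-05 + 8.25659e-06 = 0.000118608
P(Intensity B | x₁, x₂) = 3.20356e-05 / 0.000118608 ≈ 0.2701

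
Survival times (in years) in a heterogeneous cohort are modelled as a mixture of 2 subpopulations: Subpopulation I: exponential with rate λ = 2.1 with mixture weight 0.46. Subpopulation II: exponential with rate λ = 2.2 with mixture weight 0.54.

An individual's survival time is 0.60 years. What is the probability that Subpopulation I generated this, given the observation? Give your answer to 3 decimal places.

0.463

Posterior ∝ prior × likelihood, so P(k | x) ∝ π_k f_k(x); normalise over all components.
Component likelihoods at x = 0.60 years:
  p_I = 0.595673
  p_II = 0.587698
Weight by the priors:
  π_I·p_I = 0.46 × 0.595673 = 0.27401
  π_II·p_II = 0.54 × 0.587698 = 0.317357
Normaliser: 0.27401 + 0.317357 = 0.591367
P(Subpopulation I | x) ≈ 0.463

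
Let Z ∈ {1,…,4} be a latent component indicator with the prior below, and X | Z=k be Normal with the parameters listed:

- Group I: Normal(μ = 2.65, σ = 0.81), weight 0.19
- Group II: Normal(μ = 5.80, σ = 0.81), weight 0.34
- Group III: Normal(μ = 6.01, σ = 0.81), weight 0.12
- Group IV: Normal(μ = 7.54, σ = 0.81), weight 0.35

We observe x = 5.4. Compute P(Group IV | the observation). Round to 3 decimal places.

Apply Bayes' rule: the posterior for each component is proportional to its prior times its likelihood at x.
Evaluate each component's likelihood at the observed value:
  L_I = (1/(0.81·√(2π)))·exp(−(5.4−2.65)²/(2·0.81²)) = 0.492521·exp(-5.76322) = 0.001547
  L_II = (1/(0.81·√(2π)))·exp(−(5.4−5.80)²/(2·0.81²)) = 0.492521·exp(-0.12193) = 0.435984
  L_III = (1/(0.81·√(2π)))·exp(−(5.4−6.01)²/(2·0.81²)) = 0.492521·exp(-0.28357) = 0.370913
  L_IV = (1/(0.81·√(2π)))·exp(−(5.4−7.54)²/(2·0.81²)) = 0.492521·exp(-3.49002) = 0.0150221
Multiply by the mixture weights:
  w_I·L_I = 0.19 × 0.001547 = 0.000293929
  w_II·L_II = 0.34 × 0.435984 = 0.148235
  w_III·L_III = 0.12 × 0.370913 = 0.0445096
  w_IV·L_IV = 0.35 × 0.0150221 = 0.00525773
Sum: 0.000293929 + 0.148235 + 0.0445096 + 0.00525773 = 0.198296
Responsibility of Group IV: 0.00525773 / 0.198296 ≈ 0.027

0.027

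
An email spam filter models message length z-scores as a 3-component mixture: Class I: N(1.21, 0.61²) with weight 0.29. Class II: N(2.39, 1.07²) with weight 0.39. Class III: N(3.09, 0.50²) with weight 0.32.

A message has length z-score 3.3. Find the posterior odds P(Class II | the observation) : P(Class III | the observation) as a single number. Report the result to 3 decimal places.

Posterior odds = (w_i f_i(x)) / (w_j f_j(x)); the normalising sum cancels.
Normal densities:
  L_I = (1/(0.61·√(2π)))·exp(−(3.3−1.21)²/(2·0.61²)) = 0.654004·exp(-5.86952) = 0.00184705
  L_II = (1/(1.07·√(2π)))·exp(−(3.3−2.39)²/(2·1.07²)) = 0.372843·exp(-0.36165) = 0.259696
  L_III = (1/(0.50·√(2π)))·exp(−(3.3−3.09)²/(2·0.50²)) = 0.797885·exp(-0.08820) = 0.730525
0.101281 / 0.233768 ≈ 0.433

0.433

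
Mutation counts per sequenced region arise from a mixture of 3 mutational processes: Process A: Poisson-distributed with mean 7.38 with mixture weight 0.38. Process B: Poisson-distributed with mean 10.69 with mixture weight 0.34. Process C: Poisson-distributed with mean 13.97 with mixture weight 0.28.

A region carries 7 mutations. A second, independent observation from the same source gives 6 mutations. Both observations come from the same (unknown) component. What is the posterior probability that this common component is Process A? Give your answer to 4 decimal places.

0.8673

The responsibility of component k is P(Z=k) f_k(x) divided by Σ_j P(Z=j) f_j(x).
Since both observations come from the same component, the likelihood for component k is f_k(x₁)·f_k(x₂).
  p_A = [e^(−7.38)·7.38^7/7! = 0.147527] × [0.139931] = 0.0206435
  p_B = [e^(−10.69)·10.69^7/7! = 0.0720784] × [0.0471982] = 0.00340197
  p_C = [e^(−13.97)·13.97^7/7! = 0.0176543] × [0.0088461] = 0.000156172
Unnormalised posteriors:
  P(Z=A)·p_A = 0.38 × 0.0206435 = 0.00784453
  P(Z=B)·p_B = 0.34 × 0.00340197 = 0.00115667
  P(Z=C)·p_C = 0.28 × 0.000156172 = 4.37281e-05
Denominator: 0.00784453 + 0.00115667 + 4.37281e-05 = 0.00904493
Responsibility of Process A: 0.00784453 / 0.00904493 ≈ 0.8673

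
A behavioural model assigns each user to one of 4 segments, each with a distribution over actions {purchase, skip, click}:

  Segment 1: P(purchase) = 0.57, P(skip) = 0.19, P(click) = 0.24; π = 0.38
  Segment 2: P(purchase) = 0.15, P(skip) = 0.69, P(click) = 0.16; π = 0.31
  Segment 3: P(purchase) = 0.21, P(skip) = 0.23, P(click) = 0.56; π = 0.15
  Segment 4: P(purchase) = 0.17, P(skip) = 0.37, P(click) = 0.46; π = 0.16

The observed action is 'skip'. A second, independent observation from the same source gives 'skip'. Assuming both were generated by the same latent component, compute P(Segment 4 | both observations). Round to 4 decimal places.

The responsibility of component k is π_k f_k(x) divided by Σ_j π_j f_j(x).
Since both observations come from the same component, the likelihood for component k is f_k(x₁)·f_k(x₂).
  f_1 = [0.19] × [0.19] = 0.0361
  f_2 = [0.69] × [0.69] = 0.4761
  f_3 = [0.23] × [0.23] = 0.0529
  f_4 = [0.37] × [0.37] = 0.1369
Multiply by the mixture weights:
  π_1·f_1 = 0.38 × 0.0361 = 0.013718
  π_2·f_2 = 0.31 × 0.4761 = 0.147591
  π_3·f_3 = 0.15 × 0.0529 = 0.007935
  π_4·f_4 = 0.16 × 0.1369 = 0.021904
Marginal: 0.013718 + 0.147591 + 0.007935 + 0.021904 = 0.191148
Responsibility of Segment 4: 0.021904 / 0.191148 ≈ 0.1146

0.1146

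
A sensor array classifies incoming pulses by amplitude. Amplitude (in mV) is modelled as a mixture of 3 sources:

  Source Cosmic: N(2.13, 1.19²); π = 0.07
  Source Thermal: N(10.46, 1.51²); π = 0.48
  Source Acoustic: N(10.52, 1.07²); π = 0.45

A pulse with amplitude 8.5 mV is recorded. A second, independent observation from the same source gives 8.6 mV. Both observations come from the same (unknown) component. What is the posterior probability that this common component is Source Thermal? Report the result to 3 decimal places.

The responsibility of component k is P(Z=k) f_k(x) divided by Σ_j P(Z=j) f_j(x).
Since both observations come from the same component, the likelihood for component k is f_k(x₁)·f_k(x₂).
  f_Cosmic = [(1/(1.19·√(2π)))·exp(−(8.5−2.13)²/(2·1.19²)) = 0.335246·exp(-14.32699) = 2.01016e-07] × [1.27744e-07] = 2.56785e-14
  f_Thermal = [(1/(1.51·√(2π)))·exp(−(8.5−10.46)²/(2·1.51²)) = 0.264200·exp(-0.84242) = 0.113782] × [0.123724] = 0.0140777
  f_Acoustic = [(1/(1.07·√(2π)))·exp(−(8.5−10.52)²/(2·1.07²)) = 0.372843·exp(-1.78199) = 0.0627506] × [0.0745325] = 0.00467696
Weight by the priors:
  P(Z=Cosmic)·f_Cosmic = 0.07 × 2.56785e-14 = 1.7975e-15
  P(Z=Thermal)·f_Thermal = 0.48 × 0.0140777 = 0.00675727
  P(Z=Acoustic)·f_Acoustic = 0.45 × 0.00467696 = 0.00210463
Evidence: 1.7975e-15 + 0.00675727 + 0.00210463 = 0.00886191
P(Source Thermal | data) = 0.00675727 / 0.00886191 ≈ 0.763

0.763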